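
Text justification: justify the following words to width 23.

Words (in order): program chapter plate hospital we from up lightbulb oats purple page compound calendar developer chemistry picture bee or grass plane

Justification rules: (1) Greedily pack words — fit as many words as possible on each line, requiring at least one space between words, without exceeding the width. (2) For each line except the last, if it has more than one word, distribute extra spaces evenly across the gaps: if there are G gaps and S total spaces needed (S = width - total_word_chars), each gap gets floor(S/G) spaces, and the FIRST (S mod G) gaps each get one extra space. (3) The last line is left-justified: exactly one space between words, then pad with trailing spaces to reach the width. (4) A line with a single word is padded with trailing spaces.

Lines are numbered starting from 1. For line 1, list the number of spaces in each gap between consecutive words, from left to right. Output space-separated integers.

Answer: 2 2

Derivation:
Line 1: ['program', 'chapter', 'plate'] (min_width=21, slack=2)
Line 2: ['hospital', 'we', 'from', 'up'] (min_width=19, slack=4)
Line 3: ['lightbulb', 'oats', 'purple'] (min_width=21, slack=2)
Line 4: ['page', 'compound', 'calendar'] (min_width=22, slack=1)
Line 5: ['developer', 'chemistry'] (min_width=19, slack=4)
Line 6: ['picture', 'bee', 'or', 'grass'] (min_width=20, slack=3)
Line 7: ['plane'] (min_width=5, slack=18)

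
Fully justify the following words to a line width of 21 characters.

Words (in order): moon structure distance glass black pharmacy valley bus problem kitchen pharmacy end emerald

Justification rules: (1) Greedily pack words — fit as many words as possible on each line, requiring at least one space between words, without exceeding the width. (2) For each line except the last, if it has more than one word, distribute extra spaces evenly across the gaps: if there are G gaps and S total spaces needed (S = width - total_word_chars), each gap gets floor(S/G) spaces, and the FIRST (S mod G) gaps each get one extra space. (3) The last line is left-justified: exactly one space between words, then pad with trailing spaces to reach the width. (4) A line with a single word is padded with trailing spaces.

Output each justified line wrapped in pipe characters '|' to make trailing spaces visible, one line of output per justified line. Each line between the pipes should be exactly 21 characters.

Line 1: ['moon', 'structure'] (min_width=14, slack=7)
Line 2: ['distance', 'glass', 'black'] (min_width=20, slack=1)
Line 3: ['pharmacy', 'valley', 'bus'] (min_width=19, slack=2)
Line 4: ['problem', 'kitchen'] (min_width=15, slack=6)
Line 5: ['pharmacy', 'end', 'emerald'] (min_width=20, slack=1)

Answer: |moon        structure|
|distance  glass black|
|pharmacy  valley  bus|
|problem       kitchen|
|pharmacy end emerald |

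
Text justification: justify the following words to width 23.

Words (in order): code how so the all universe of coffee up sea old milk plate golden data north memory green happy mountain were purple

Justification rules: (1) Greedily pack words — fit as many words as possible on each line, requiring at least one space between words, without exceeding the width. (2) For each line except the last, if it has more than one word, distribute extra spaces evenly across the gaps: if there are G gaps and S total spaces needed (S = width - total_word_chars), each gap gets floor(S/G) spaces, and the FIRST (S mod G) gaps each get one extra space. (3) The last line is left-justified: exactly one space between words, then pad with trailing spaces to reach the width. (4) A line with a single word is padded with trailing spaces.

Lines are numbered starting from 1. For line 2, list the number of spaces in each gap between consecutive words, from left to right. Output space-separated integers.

Line 1: ['code', 'how', 'so', 'the', 'all'] (min_width=19, slack=4)
Line 2: ['universe', 'of', 'coffee', 'up'] (min_width=21, slack=2)
Line 3: ['sea', 'old', 'milk', 'plate'] (min_width=18, slack=5)
Line 4: ['golden', 'data', 'north'] (min_width=17, slack=6)
Line 5: ['memory', 'green', 'happy'] (min_width=18, slack=5)
Line 6: ['mountain', 'were', 'purple'] (min_width=20, slack=3)

Answer: 2 2 1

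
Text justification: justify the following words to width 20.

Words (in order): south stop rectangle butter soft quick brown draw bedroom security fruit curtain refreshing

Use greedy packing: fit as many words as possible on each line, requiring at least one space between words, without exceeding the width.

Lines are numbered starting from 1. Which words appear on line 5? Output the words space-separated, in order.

Answer: curtain refreshing

Derivation:
Line 1: ['south', 'stop', 'rectangle'] (min_width=20, slack=0)
Line 2: ['butter', 'soft', 'quick'] (min_width=17, slack=3)
Line 3: ['brown', 'draw', 'bedroom'] (min_width=18, slack=2)
Line 4: ['security', 'fruit'] (min_width=14, slack=6)
Line 5: ['curtain', 'refreshing'] (min_width=18, slack=2)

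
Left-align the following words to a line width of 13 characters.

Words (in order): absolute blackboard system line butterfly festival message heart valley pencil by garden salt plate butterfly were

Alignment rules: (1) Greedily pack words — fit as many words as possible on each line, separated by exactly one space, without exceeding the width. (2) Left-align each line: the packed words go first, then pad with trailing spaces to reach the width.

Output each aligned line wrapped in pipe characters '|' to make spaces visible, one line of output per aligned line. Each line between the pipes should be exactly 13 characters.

Line 1: ['absolute'] (min_width=8, slack=5)
Line 2: ['blackboard'] (min_width=10, slack=3)
Line 3: ['system', 'line'] (min_width=11, slack=2)
Line 4: ['butterfly'] (min_width=9, slack=4)
Line 5: ['festival'] (min_width=8, slack=5)
Line 6: ['message', 'heart'] (min_width=13, slack=0)
Line 7: ['valley', 'pencil'] (min_width=13, slack=0)
Line 8: ['by', 'garden'] (min_width=9, slack=4)
Line 9: ['salt', 'plate'] (min_width=10, slack=3)
Line 10: ['butterfly'] (min_width=9, slack=4)
Line 11: ['were'] (min_width=4, slack=9)

Answer: |absolute     |
|blackboard   |
|system line  |
|butterfly    |
|festival     |
|message heart|
|valley pencil|
|by garden    |
|salt plate   |
|butterfly    |
|were         |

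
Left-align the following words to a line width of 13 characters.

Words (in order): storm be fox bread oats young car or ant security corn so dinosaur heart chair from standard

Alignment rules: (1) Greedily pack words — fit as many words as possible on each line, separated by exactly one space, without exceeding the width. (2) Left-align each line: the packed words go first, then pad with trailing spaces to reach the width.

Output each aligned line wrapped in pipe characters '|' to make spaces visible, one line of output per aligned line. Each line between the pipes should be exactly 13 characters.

Line 1: ['storm', 'be', 'fox'] (min_width=12, slack=1)
Line 2: ['bread', 'oats'] (min_width=10, slack=3)
Line 3: ['young', 'car', 'or'] (min_width=12, slack=1)
Line 4: ['ant', 'security'] (min_width=12, slack=1)
Line 5: ['corn', 'so'] (min_width=7, slack=6)
Line 6: ['dinosaur'] (min_width=8, slack=5)
Line 7: ['heart', 'chair'] (min_width=11, slack=2)
Line 8: ['from', 'standard'] (min_width=13, slack=0)

Answer: |storm be fox |
|bread oats   |
|young car or |
|ant security |
|corn so      |
|dinosaur     |
|heart chair  |
|from standard|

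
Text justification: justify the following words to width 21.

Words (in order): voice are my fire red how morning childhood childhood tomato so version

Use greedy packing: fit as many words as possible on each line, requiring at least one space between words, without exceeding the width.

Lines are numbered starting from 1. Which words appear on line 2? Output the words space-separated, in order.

Answer: how morning childhood

Derivation:
Line 1: ['voice', 'are', 'my', 'fire', 'red'] (min_width=21, slack=0)
Line 2: ['how', 'morning', 'childhood'] (min_width=21, slack=0)
Line 3: ['childhood', 'tomato', 'so'] (min_width=19, slack=2)
Line 4: ['version'] (min_width=7, slack=14)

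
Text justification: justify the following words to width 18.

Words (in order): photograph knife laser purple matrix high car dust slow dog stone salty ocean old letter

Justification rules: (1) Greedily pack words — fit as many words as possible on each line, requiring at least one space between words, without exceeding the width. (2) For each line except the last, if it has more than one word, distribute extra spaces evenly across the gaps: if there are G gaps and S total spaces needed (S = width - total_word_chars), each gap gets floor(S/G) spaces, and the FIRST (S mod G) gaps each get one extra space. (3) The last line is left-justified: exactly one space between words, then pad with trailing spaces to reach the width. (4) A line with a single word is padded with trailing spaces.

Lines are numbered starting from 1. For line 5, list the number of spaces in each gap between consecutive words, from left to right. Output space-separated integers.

Answer: 2 1

Derivation:
Line 1: ['photograph', 'knife'] (min_width=16, slack=2)
Line 2: ['laser', 'purple'] (min_width=12, slack=6)
Line 3: ['matrix', 'high', 'car'] (min_width=15, slack=3)
Line 4: ['dust', 'slow', 'dog'] (min_width=13, slack=5)
Line 5: ['stone', 'salty', 'ocean'] (min_width=17, slack=1)
Line 6: ['old', 'letter'] (min_width=10, slack=8)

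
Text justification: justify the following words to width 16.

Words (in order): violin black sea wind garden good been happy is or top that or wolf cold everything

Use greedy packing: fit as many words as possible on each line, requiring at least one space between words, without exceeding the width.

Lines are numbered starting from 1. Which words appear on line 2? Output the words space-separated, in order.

Answer: wind garden good

Derivation:
Line 1: ['violin', 'black', 'sea'] (min_width=16, slack=0)
Line 2: ['wind', 'garden', 'good'] (min_width=16, slack=0)
Line 3: ['been', 'happy', 'is', 'or'] (min_width=16, slack=0)
Line 4: ['top', 'that', 'or', 'wolf'] (min_width=16, slack=0)
Line 5: ['cold', 'everything'] (min_width=15, slack=1)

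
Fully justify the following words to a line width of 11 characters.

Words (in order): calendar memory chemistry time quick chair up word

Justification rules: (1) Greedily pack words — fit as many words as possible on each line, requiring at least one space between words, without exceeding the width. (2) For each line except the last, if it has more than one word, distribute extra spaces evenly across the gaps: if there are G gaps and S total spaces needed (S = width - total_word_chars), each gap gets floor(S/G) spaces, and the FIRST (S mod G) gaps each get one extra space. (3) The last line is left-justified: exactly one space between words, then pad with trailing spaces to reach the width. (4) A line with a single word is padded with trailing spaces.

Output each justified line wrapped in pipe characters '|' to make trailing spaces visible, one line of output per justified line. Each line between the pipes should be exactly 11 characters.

Line 1: ['calendar'] (min_width=8, slack=3)
Line 2: ['memory'] (min_width=6, slack=5)
Line 3: ['chemistry'] (min_width=9, slack=2)
Line 4: ['time', 'quick'] (min_width=10, slack=1)
Line 5: ['chair', 'up'] (min_width=8, slack=3)
Line 6: ['word'] (min_width=4, slack=7)

Answer: |calendar   |
|memory     |
|chemistry  |
|time  quick|
|chair    up|
|word       |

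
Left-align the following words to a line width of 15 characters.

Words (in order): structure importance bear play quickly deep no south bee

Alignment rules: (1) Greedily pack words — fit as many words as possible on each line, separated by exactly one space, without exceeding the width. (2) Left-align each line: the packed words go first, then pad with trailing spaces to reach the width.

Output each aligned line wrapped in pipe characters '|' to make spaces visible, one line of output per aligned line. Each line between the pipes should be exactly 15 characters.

Line 1: ['structure'] (min_width=9, slack=6)
Line 2: ['importance', 'bear'] (min_width=15, slack=0)
Line 3: ['play', 'quickly'] (min_width=12, slack=3)
Line 4: ['deep', 'no', 'south'] (min_width=13, slack=2)
Line 5: ['bee'] (min_width=3, slack=12)

Answer: |structure      |
|importance bear|
|play quickly   |
|deep no south  |
|bee            |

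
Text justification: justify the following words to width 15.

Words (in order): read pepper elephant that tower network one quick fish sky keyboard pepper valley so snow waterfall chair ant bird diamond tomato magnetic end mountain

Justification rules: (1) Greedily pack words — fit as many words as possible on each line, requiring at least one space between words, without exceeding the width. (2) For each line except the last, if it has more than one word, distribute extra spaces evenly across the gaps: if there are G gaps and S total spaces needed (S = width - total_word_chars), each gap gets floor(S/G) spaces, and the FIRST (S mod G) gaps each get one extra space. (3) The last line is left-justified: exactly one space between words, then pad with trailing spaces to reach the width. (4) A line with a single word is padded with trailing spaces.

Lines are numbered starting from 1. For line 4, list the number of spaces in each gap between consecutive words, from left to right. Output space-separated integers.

Answer: 2 1

Derivation:
Line 1: ['read', 'pepper'] (min_width=11, slack=4)
Line 2: ['elephant', 'that'] (min_width=13, slack=2)
Line 3: ['tower', 'network'] (min_width=13, slack=2)
Line 4: ['one', 'quick', 'fish'] (min_width=14, slack=1)
Line 5: ['sky', 'keyboard'] (min_width=12, slack=3)
Line 6: ['pepper', 'valley'] (min_width=13, slack=2)
Line 7: ['so', 'snow'] (min_width=7, slack=8)
Line 8: ['waterfall', 'chair'] (min_width=15, slack=0)
Line 9: ['ant', 'bird'] (min_width=8, slack=7)
Line 10: ['diamond', 'tomato'] (min_width=14, slack=1)
Line 11: ['magnetic', 'end'] (min_width=12, slack=3)
Line 12: ['mountain'] (min_width=8, slack=7)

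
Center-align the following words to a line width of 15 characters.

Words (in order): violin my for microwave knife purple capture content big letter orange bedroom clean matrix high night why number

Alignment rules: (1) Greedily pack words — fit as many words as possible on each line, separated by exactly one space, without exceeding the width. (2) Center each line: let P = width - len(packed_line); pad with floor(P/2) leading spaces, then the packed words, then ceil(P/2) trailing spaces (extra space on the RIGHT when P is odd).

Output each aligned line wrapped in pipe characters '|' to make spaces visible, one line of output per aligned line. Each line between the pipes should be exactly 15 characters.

Answer: | violin my for |
|microwave knife|
|purple capture |
|  content big  |
| letter orange |
| bedroom clean |
|  matrix high  |
|   night why   |
|    number     |

Derivation:
Line 1: ['violin', 'my', 'for'] (min_width=13, slack=2)
Line 2: ['microwave', 'knife'] (min_width=15, slack=0)
Line 3: ['purple', 'capture'] (min_width=14, slack=1)
Line 4: ['content', 'big'] (min_width=11, slack=4)
Line 5: ['letter', 'orange'] (min_width=13, slack=2)
Line 6: ['bedroom', 'clean'] (min_width=13, slack=2)
Line 7: ['matrix', 'high'] (min_width=11, slack=4)
Line 8: ['night', 'why'] (min_width=9, slack=6)
Line 9: ['number'] (min_width=6, slack=9)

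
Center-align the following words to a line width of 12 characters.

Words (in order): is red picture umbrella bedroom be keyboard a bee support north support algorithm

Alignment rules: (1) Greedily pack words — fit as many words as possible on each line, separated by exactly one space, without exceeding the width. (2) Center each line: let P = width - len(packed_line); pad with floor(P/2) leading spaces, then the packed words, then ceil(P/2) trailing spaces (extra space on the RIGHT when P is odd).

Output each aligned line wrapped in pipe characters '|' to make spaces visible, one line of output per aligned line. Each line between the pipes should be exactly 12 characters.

Line 1: ['is', 'red'] (min_width=6, slack=6)
Line 2: ['picture'] (min_width=7, slack=5)
Line 3: ['umbrella'] (min_width=8, slack=4)
Line 4: ['bedroom', 'be'] (min_width=10, slack=2)
Line 5: ['keyboard', 'a'] (min_width=10, slack=2)
Line 6: ['bee', 'support'] (min_width=11, slack=1)
Line 7: ['north'] (min_width=5, slack=7)
Line 8: ['support'] (min_width=7, slack=5)
Line 9: ['algorithm'] (min_width=9, slack=3)

Answer: |   is red   |
|  picture   |
|  umbrella  |
| bedroom be |
| keyboard a |
|bee support |
|   north    |
|  support   |
| algorithm  |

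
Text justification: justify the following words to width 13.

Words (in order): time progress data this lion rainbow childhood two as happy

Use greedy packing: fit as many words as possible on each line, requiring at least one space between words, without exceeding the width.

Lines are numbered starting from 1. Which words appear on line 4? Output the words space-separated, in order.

Line 1: ['time', 'progress'] (min_width=13, slack=0)
Line 2: ['data', 'this'] (min_width=9, slack=4)
Line 3: ['lion', 'rainbow'] (min_width=12, slack=1)
Line 4: ['childhood', 'two'] (min_width=13, slack=0)
Line 5: ['as', 'happy'] (min_width=8, slack=5)

Answer: childhood two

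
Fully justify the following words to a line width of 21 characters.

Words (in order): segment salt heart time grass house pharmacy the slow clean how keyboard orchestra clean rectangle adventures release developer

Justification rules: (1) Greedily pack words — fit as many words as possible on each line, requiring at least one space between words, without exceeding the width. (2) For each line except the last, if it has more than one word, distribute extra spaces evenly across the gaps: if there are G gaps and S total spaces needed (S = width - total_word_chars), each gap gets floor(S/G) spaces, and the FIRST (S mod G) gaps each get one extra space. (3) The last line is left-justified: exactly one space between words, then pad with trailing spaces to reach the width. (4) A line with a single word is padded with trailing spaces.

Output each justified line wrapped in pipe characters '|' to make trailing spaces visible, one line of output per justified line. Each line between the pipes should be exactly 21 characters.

Answer: |segment   salt  heart|
|time    grass   house|
|pharmacy   the   slow|
|clean   how  keyboard|
|orchestra       clean|
|rectangle  adventures|
|release developer    |

Derivation:
Line 1: ['segment', 'salt', 'heart'] (min_width=18, slack=3)
Line 2: ['time', 'grass', 'house'] (min_width=16, slack=5)
Line 3: ['pharmacy', 'the', 'slow'] (min_width=17, slack=4)
Line 4: ['clean', 'how', 'keyboard'] (min_width=18, slack=3)
Line 5: ['orchestra', 'clean'] (min_width=15, slack=6)
Line 6: ['rectangle', 'adventures'] (min_width=20, slack=1)
Line 7: ['release', 'developer'] (min_width=17, slack=4)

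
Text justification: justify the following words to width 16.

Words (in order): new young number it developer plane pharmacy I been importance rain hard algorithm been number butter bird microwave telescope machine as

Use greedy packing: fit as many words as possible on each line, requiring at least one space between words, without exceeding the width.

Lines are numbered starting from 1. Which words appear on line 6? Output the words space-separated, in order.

Line 1: ['new', 'young', 'number'] (min_width=16, slack=0)
Line 2: ['it', 'developer'] (min_width=12, slack=4)
Line 3: ['plane', 'pharmacy', 'I'] (min_width=16, slack=0)
Line 4: ['been', 'importance'] (min_width=15, slack=1)
Line 5: ['rain', 'hard'] (min_width=9, slack=7)
Line 6: ['algorithm', 'been'] (min_width=14, slack=2)
Line 7: ['number', 'butter'] (min_width=13, slack=3)
Line 8: ['bird', 'microwave'] (min_width=14, slack=2)
Line 9: ['telescope'] (min_width=9, slack=7)
Line 10: ['machine', 'as'] (min_width=10, slack=6)

Answer: algorithm been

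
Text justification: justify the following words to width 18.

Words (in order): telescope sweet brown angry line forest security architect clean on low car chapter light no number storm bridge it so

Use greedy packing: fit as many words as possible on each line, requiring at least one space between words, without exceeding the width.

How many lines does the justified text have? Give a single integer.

Line 1: ['telescope', 'sweet'] (min_width=15, slack=3)
Line 2: ['brown', 'angry', 'line'] (min_width=16, slack=2)
Line 3: ['forest', 'security'] (min_width=15, slack=3)
Line 4: ['architect', 'clean', 'on'] (min_width=18, slack=0)
Line 5: ['low', 'car', 'chapter'] (min_width=15, slack=3)
Line 6: ['light', 'no', 'number'] (min_width=15, slack=3)
Line 7: ['storm', 'bridge', 'it', 'so'] (min_width=18, slack=0)
Total lines: 7

Answer: 7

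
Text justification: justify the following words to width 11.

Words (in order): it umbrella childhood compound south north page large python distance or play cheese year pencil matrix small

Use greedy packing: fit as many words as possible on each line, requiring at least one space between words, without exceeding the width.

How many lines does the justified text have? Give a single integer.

Line 1: ['it', 'umbrella'] (min_width=11, slack=0)
Line 2: ['childhood'] (min_width=9, slack=2)
Line 3: ['compound'] (min_width=8, slack=3)
Line 4: ['south', 'north'] (min_width=11, slack=0)
Line 5: ['page', 'large'] (min_width=10, slack=1)
Line 6: ['python'] (min_width=6, slack=5)
Line 7: ['distance', 'or'] (min_width=11, slack=0)
Line 8: ['play', 'cheese'] (min_width=11, slack=0)
Line 9: ['year', 'pencil'] (min_width=11, slack=0)
Line 10: ['matrix'] (min_width=6, slack=5)
Line 11: ['small'] (min_width=5, slack=6)
Total lines: 11

Answer: 11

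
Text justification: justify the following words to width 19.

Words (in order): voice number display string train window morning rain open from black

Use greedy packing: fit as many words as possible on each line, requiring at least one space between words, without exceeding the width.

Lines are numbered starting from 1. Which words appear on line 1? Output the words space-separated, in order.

Answer: voice number

Derivation:
Line 1: ['voice', 'number'] (min_width=12, slack=7)
Line 2: ['display', 'string'] (min_width=14, slack=5)
Line 3: ['train', 'window'] (min_width=12, slack=7)
Line 4: ['morning', 'rain', 'open'] (min_width=17, slack=2)
Line 5: ['from', 'black'] (min_width=10, slack=9)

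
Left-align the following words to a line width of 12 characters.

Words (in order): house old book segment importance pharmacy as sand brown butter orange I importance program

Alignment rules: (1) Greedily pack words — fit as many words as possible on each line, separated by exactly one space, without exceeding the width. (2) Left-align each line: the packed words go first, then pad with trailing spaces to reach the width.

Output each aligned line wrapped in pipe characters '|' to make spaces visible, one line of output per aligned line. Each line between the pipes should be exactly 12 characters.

Answer: |house old   |
|book segment|
|importance  |
|pharmacy as |
|sand brown  |
|butter      |
|orange I    |
|importance  |
|program     |

Derivation:
Line 1: ['house', 'old'] (min_width=9, slack=3)
Line 2: ['book', 'segment'] (min_width=12, slack=0)
Line 3: ['importance'] (min_width=10, slack=2)
Line 4: ['pharmacy', 'as'] (min_width=11, slack=1)
Line 5: ['sand', 'brown'] (min_width=10, slack=2)
Line 6: ['butter'] (min_width=6, slack=6)
Line 7: ['orange', 'I'] (min_width=8, slack=4)
Line 8: ['importance'] (min_width=10, slack=2)
Line 9: ['program'] (min_width=7, slack=5)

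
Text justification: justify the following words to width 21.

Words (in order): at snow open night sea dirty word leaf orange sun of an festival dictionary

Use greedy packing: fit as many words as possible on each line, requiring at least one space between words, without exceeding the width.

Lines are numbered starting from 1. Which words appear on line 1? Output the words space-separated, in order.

Line 1: ['at', 'snow', 'open', 'night'] (min_width=18, slack=3)
Line 2: ['sea', 'dirty', 'word', 'leaf'] (min_width=19, slack=2)
Line 3: ['orange', 'sun', 'of', 'an'] (min_width=16, slack=5)
Line 4: ['festival', 'dictionary'] (min_width=19, slack=2)

Answer: at snow open night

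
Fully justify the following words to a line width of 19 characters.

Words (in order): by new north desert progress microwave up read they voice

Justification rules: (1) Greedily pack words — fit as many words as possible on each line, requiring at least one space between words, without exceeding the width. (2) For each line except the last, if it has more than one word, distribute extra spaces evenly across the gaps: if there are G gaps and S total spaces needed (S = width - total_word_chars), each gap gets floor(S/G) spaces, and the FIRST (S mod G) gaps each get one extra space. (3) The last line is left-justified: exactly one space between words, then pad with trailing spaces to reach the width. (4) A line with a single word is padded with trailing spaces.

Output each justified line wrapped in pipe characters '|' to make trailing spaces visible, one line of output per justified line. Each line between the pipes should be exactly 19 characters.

Answer: |by new north desert|
|progress  microwave|
|up read they voice |

Derivation:
Line 1: ['by', 'new', 'north', 'desert'] (min_width=19, slack=0)
Line 2: ['progress', 'microwave'] (min_width=18, slack=1)
Line 3: ['up', 'read', 'they', 'voice'] (min_width=18, slack=1)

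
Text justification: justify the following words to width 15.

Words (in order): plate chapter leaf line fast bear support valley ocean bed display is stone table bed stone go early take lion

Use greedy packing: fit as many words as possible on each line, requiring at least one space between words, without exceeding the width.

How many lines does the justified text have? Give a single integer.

Line 1: ['plate', 'chapter'] (min_width=13, slack=2)
Line 2: ['leaf', 'line', 'fast'] (min_width=14, slack=1)
Line 3: ['bear', 'support'] (min_width=12, slack=3)
Line 4: ['valley', 'ocean'] (min_width=12, slack=3)
Line 5: ['bed', 'display', 'is'] (min_width=14, slack=1)
Line 6: ['stone', 'table', 'bed'] (min_width=15, slack=0)
Line 7: ['stone', 'go', 'early'] (min_width=14, slack=1)
Line 8: ['take', 'lion'] (min_width=9, slack=6)
Total lines: 8

Answer: 8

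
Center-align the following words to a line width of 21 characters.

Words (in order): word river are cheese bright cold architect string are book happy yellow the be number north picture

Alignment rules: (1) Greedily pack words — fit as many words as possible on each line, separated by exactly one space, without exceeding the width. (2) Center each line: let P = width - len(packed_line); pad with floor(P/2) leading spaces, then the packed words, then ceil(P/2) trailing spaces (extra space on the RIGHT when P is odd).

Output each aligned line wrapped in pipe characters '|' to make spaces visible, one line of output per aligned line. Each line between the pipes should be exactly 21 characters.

Line 1: ['word', 'river', 'are', 'cheese'] (min_width=21, slack=0)
Line 2: ['bright', 'cold', 'architect'] (min_width=21, slack=0)
Line 3: ['string', 'are', 'book', 'happy'] (min_width=21, slack=0)
Line 4: ['yellow', 'the', 'be', 'number'] (min_width=20, slack=1)
Line 5: ['north', 'picture'] (min_width=13, slack=8)

Answer: |word river are cheese|
|bright cold architect|
|string are book happy|
|yellow the be number |
|    north picture    |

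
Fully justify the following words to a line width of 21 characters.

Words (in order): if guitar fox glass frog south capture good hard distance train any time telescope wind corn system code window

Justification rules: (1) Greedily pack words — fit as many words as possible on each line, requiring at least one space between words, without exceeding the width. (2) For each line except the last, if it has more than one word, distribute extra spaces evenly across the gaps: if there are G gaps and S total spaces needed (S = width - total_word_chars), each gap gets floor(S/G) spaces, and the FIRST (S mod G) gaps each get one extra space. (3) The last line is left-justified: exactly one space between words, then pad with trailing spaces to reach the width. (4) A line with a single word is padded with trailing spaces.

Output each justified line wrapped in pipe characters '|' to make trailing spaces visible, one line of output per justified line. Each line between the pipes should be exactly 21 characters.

Line 1: ['if', 'guitar', 'fox', 'glass'] (min_width=19, slack=2)
Line 2: ['frog', 'south', 'capture'] (min_width=18, slack=3)
Line 3: ['good', 'hard', 'distance'] (min_width=18, slack=3)
Line 4: ['train', 'any', 'time'] (min_width=14, slack=7)
Line 5: ['telescope', 'wind', 'corn'] (min_width=19, slack=2)
Line 6: ['system', 'code', 'window'] (min_width=18, slack=3)

Answer: |if  guitar  fox glass|
|frog   south  capture|
|good   hard  distance|
|train     any    time|
|telescope  wind  corn|
|system code window   |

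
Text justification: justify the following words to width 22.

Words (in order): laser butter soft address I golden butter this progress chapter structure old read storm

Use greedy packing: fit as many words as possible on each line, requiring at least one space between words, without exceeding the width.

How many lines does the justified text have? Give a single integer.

Line 1: ['laser', 'butter', 'soft'] (min_width=17, slack=5)
Line 2: ['address', 'I', 'golden'] (min_width=16, slack=6)
Line 3: ['butter', 'this', 'progress'] (min_width=20, slack=2)
Line 4: ['chapter', 'structure', 'old'] (min_width=21, slack=1)
Line 5: ['read', 'storm'] (min_width=10, slack=12)
Total lines: 5

Answer: 5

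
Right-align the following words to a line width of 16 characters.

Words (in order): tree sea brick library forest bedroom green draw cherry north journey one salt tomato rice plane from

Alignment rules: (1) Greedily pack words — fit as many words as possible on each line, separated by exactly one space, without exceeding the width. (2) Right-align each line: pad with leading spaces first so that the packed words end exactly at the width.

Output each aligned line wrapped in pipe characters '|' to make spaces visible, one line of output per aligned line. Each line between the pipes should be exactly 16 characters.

Answer: |  tree sea brick|
|  library forest|
|   bedroom green|
|     draw cherry|
|   north journey|
| one salt tomato|
| rice plane from|

Derivation:
Line 1: ['tree', 'sea', 'brick'] (min_width=14, slack=2)
Line 2: ['library', 'forest'] (min_width=14, slack=2)
Line 3: ['bedroom', 'green'] (min_width=13, slack=3)
Line 4: ['draw', 'cherry'] (min_width=11, slack=5)
Line 5: ['north', 'journey'] (min_width=13, slack=3)
Line 6: ['one', 'salt', 'tomato'] (min_width=15, slack=1)
Line 7: ['rice', 'plane', 'from'] (min_width=15, slack=1)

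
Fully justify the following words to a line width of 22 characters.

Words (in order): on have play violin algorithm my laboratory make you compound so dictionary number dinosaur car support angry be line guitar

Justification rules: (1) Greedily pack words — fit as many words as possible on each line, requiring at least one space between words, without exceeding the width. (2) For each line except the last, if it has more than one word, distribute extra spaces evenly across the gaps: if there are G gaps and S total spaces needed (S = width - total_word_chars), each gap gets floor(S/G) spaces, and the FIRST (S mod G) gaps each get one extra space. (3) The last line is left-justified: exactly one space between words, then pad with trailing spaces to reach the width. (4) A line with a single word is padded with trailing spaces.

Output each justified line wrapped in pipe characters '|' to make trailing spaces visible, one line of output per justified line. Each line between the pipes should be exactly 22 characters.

Line 1: ['on', 'have', 'play', 'violin'] (min_width=19, slack=3)
Line 2: ['algorithm', 'my'] (min_width=12, slack=10)
Line 3: ['laboratory', 'make', 'you'] (min_width=19, slack=3)
Line 4: ['compound', 'so', 'dictionary'] (min_width=22, slack=0)
Line 5: ['number', 'dinosaur', 'car'] (min_width=19, slack=3)
Line 6: ['support', 'angry', 'be', 'line'] (min_width=21, slack=1)
Line 7: ['guitar'] (min_width=6, slack=16)

Answer: |on  have  play  violin|
|algorithm           my|
|laboratory   make  you|
|compound so dictionary|
|number   dinosaur  car|
|support  angry be line|
|guitar                |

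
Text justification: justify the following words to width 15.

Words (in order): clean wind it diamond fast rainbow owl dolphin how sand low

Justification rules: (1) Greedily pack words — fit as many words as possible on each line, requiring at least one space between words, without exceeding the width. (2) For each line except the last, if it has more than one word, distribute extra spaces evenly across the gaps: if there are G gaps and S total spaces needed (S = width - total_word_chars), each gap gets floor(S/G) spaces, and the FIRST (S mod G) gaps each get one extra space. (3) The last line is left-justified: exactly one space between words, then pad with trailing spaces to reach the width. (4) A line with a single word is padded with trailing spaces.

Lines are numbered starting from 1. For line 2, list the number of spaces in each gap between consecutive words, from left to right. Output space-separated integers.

Line 1: ['clean', 'wind', 'it'] (min_width=13, slack=2)
Line 2: ['diamond', 'fast'] (min_width=12, slack=3)
Line 3: ['rainbow', 'owl'] (min_width=11, slack=4)
Line 4: ['dolphin', 'how'] (min_width=11, slack=4)
Line 5: ['sand', 'low'] (min_width=8, slack=7)

Answer: 4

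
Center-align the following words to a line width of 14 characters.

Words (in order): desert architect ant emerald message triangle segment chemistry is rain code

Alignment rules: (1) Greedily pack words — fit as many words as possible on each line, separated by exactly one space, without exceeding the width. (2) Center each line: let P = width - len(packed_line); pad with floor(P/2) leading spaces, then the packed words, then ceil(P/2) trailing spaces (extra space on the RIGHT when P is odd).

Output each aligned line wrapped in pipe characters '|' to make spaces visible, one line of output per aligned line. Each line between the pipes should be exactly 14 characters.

Answer: |    desert    |
|architect ant |
|   emerald    |
|   message    |
|   triangle   |
|   segment    |
| chemistry is |
|  rain code   |

Derivation:
Line 1: ['desert'] (min_width=6, slack=8)
Line 2: ['architect', 'ant'] (min_width=13, slack=1)
Line 3: ['emerald'] (min_width=7, slack=7)
Line 4: ['message'] (min_width=7, slack=7)
Line 5: ['triangle'] (min_width=8, slack=6)
Line 6: ['segment'] (min_width=7, slack=7)
Line 7: ['chemistry', 'is'] (min_width=12, slack=2)
Line 8: ['rain', 'code'] (min_width=9, slack=5)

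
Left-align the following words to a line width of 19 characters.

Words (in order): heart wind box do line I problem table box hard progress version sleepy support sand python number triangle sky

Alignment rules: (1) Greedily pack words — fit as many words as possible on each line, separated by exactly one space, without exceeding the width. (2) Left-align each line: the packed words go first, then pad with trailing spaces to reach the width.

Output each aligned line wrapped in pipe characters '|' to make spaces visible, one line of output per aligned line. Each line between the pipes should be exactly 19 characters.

Answer: |heart wind box do  |
|line I problem     |
|table box hard     |
|progress version   |
|sleepy support sand|
|python number      |
|triangle sky       |

Derivation:
Line 1: ['heart', 'wind', 'box', 'do'] (min_width=17, slack=2)
Line 2: ['line', 'I', 'problem'] (min_width=14, slack=5)
Line 3: ['table', 'box', 'hard'] (min_width=14, slack=5)
Line 4: ['progress', 'version'] (min_width=16, slack=3)
Line 5: ['sleepy', 'support', 'sand'] (min_width=19, slack=0)
Line 6: ['python', 'number'] (min_width=13, slack=6)
Line 7: ['triangle', 'sky'] (min_width=12, slack=7)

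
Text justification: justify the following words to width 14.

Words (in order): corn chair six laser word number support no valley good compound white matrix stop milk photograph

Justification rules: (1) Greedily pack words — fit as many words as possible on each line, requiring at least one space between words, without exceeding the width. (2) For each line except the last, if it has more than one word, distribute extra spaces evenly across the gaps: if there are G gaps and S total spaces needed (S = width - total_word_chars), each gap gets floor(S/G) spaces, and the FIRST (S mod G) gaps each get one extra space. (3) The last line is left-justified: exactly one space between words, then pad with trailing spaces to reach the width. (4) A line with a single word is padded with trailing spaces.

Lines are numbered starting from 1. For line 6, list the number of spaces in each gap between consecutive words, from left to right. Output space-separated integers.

Line 1: ['corn', 'chair', 'six'] (min_width=14, slack=0)
Line 2: ['laser', 'word'] (min_width=10, slack=4)
Line 3: ['number', 'support'] (min_width=14, slack=0)
Line 4: ['no', 'valley', 'good'] (min_width=14, slack=0)
Line 5: ['compound', 'white'] (min_width=14, slack=0)
Line 6: ['matrix', 'stop'] (min_width=11, slack=3)
Line 7: ['milk'] (min_width=4, slack=10)
Line 8: ['photograph'] (min_width=10, slack=4)

Answer: 4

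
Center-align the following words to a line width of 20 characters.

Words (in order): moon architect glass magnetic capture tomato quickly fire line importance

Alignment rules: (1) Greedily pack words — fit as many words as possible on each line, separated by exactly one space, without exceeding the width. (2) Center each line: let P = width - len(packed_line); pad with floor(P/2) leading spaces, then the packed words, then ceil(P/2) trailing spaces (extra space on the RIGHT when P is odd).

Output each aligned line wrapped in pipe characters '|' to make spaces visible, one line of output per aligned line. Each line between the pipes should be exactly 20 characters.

Line 1: ['moon', 'architect', 'glass'] (min_width=20, slack=0)
Line 2: ['magnetic', 'capture'] (min_width=16, slack=4)
Line 3: ['tomato', 'quickly', 'fire'] (min_width=19, slack=1)
Line 4: ['line', 'importance'] (min_width=15, slack=5)

Answer: |moon architect glass|
|  magnetic capture  |
|tomato quickly fire |
|  line importance   |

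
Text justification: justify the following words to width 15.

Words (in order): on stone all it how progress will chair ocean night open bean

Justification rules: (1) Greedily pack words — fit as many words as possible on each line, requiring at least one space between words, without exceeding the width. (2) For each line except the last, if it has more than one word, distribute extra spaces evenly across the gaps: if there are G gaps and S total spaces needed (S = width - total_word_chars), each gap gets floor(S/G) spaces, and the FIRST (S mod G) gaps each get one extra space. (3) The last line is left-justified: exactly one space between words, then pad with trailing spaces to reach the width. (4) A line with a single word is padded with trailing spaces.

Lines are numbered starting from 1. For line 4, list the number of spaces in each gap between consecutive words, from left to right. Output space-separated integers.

Line 1: ['on', 'stone', 'all', 'it'] (min_width=15, slack=0)
Line 2: ['how', 'progress'] (min_width=12, slack=3)
Line 3: ['will', 'chair'] (min_width=10, slack=5)
Line 4: ['ocean', 'night'] (min_width=11, slack=4)
Line 5: ['open', 'bean'] (min_width=9, slack=6)

Answer: 5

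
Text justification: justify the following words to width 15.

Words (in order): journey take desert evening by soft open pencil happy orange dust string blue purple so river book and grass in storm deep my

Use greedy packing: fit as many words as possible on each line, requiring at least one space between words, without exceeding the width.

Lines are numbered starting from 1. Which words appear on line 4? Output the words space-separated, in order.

Line 1: ['journey', 'take'] (min_width=12, slack=3)
Line 2: ['desert', 'evening'] (min_width=14, slack=1)
Line 3: ['by', 'soft', 'open'] (min_width=12, slack=3)
Line 4: ['pencil', 'happy'] (min_width=12, slack=3)
Line 5: ['orange', 'dust'] (min_width=11, slack=4)
Line 6: ['string', 'blue'] (min_width=11, slack=4)
Line 7: ['purple', 'so', 'river'] (min_width=15, slack=0)
Line 8: ['book', 'and', 'grass'] (min_width=14, slack=1)
Line 9: ['in', 'storm', 'deep'] (min_width=13, slack=2)
Line 10: ['my'] (min_width=2, slack=13)

Answer: pencil happy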